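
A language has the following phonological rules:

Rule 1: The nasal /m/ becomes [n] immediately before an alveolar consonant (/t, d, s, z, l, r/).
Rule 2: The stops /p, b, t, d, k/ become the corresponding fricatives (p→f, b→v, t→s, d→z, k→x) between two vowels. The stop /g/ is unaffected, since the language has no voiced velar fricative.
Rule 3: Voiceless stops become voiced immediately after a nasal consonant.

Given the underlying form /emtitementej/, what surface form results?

endisemendej

Rule 1 (nasal place assimilation): /m/ precedes the alveolar consonant /t/, so it assimilates in place to [n]. /emtitementej/ → entitementej.
Rule 2 (intervocalic spirantization): /t/ is a stop between vowels /i/ and /e/, so it spirantizes to the fricative [s]. /entitementej/ → entisementej.
Rule 3 (post-nasal voicing): /t/ is a voiceless stop immediately after the nasal /n/, so it voices to [d]. /t/ is a voiceless stop immediately after the nasal /n/, so it voices to [d]. /entisementej/ → endisemendej.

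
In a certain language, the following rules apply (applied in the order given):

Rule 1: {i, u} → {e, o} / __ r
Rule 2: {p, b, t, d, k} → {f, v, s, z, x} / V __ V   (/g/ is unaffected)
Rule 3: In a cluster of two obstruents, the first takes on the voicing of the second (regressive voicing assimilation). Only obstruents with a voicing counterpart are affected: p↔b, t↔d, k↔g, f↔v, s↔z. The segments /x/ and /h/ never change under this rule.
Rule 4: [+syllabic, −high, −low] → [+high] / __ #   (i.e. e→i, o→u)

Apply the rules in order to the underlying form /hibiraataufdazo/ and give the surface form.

Rule 1 (pre-rhotic lowering): /i/ is a high vowel immediately before /r/, so it lowers to [e]. /hibiraataufdazo/ → hiberaataufdazo.
Rule 2 (intervocalic spirantization): /b/ is a stop between vowels /i/ and /e/, so it spirantizes to the fricative [v]. /t/ is a stop between vowels /a/ and /a/, so it spirantizes to the fricative [s]. /hiberaataufdazo/ → hiveraasaufdazo.
Rule 3 (regressive voicing assimilation): /f/ precedes the voiced obstruent /d/, so it voices to [v] by assimilation. /hiveraasaufdazo/ → hiveraasauvdazo.
Rule 4 (final vowel raising): /o/ is a mid vowel in word-final position, so it raises to [u]. /hiveraasauvdazo/ → hiveraasauvdazu.

hiveraasauvdazu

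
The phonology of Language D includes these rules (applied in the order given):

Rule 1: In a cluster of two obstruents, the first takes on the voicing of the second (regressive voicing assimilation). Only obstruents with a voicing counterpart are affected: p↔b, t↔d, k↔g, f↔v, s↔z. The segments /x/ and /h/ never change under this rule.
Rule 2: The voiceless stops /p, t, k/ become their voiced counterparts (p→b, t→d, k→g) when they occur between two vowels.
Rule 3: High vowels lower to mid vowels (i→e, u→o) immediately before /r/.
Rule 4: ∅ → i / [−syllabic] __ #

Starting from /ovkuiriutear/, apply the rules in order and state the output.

ofkueriudeari

Rule 1 (regressive voicing assimilation): /v/ precedes the voiceless obstruent /k/, so it devoices to [f] by assimilation. /ovkuiriutear/ → ofkuiriutear.
Rule 2 (intervocalic voicing): /t/ is a voiceless stop between vowels /u/ and /e/, so it voices to [d]. /ofkuiriutear/ → ofkuiriudear.
Rule 3 (pre-rhotic lowering): /i/ is a high vowel immediately before /r/, so it lowers to [e]. /ofkuiriudear/ → ofkueriudear.
Rule 4 (final i-epenthesis): the form ends in the consonant /r/, so [i] is inserted word-finally. /ofkueriudear/ → ofkueriudeari.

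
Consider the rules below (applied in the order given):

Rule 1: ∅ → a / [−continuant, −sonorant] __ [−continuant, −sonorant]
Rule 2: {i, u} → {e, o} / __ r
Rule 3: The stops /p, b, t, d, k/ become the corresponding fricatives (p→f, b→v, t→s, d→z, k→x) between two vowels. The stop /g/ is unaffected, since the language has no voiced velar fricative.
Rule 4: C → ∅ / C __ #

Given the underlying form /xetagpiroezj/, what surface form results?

xesagaferoez

Rule 1 (stop-cluster a-epenthesis): /g/ and /p/ form a stop–stop cluster, so [a] is inserted between them. /xetagpiroezj/ → xetagapiroezj.
Rule 2 (pre-rhotic lowering): /i/ is a high vowel immediately before /r/, so it lowers to [e]. /xetagapiroezj/ → xetagaperoezj.
Rule 3 (intervocalic spirantization): /t/ is a stop between vowels /e/ and /a/, so it spirantizes to the fricative [s]. /p/ is a stop between vowels /a/ and /e/, so it spirantizes to the fricative [f]. /xetagaperoezj/ → xesagaferoezj.
Rule 4 (final cluster simplification): /j/ is the second consonant of a word-final cluster /zj/, so it deletes. /xesagaferoezj/ → xesagaferoez.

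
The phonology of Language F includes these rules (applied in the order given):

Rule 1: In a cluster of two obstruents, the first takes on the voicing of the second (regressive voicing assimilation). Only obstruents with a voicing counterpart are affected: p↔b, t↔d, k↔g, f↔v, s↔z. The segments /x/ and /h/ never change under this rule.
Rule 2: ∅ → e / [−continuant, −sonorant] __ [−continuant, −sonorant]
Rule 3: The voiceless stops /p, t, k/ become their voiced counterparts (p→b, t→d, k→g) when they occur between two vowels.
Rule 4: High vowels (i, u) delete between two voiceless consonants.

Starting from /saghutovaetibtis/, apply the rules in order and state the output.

Rule 1 (regressive voicing assimilation): /g/ precedes the voiceless obstruent /h/, so it devoices to [k] by assimilation. /b/ precedes the voiceless obstruent /t/, so it devoices to [p] by assimilation. /saghutovaetibtis/ → sakhutovaetiptis.
Rule 2 (stop-cluster e-epenthesis): /p/ and /t/ form a stop–stop cluster, so [e] is inserted between them. /sakhutovaetiptis/ → sakhutovaetipetis.
Rule 3 (intervocalic voicing): /t/ is a voiceless stop between vowels /u/ and /o/, so it voices to [d]. /t/ is a voiceless stop between vowels /e/ and /i/, so it voices to [d]. /p/ is a voiceless stop between vowels /i/ and /e/, so it voices to [b]. /t/ is a voiceless stop between vowels /e/ and /i/, so it voices to [d]. /sakhutovaetipetis/ → sakhudovaedibedis.
Rule 4 (high vowel syncope): no segment meets the environment; /sakhudovaedibedis/ is unchanged.

sakhudovaedibedis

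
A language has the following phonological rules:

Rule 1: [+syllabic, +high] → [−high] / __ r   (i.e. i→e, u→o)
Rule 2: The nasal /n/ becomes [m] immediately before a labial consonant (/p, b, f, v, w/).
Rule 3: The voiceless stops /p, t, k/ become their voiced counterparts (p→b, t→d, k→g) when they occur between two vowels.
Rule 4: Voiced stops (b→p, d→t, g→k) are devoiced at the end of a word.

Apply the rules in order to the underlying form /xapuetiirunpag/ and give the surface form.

Rule 1 (pre-rhotic lowering): /i/ is a high vowel immediately before /r/, so it lowers to [e]. /xapuetiirunpag/ → xapuetierunpag.
Rule 2 (nasal place assimilation): /n/ precedes the labial consonant /p/, so it assimilates in place to [m]. /xapuetierunpag/ → xapuetierumpag.
Rule 3 (intervocalic voicing): /p/ is a voiceless stop between vowels /a/ and /u/, so it voices to [b]. /t/ is a voiceless stop between vowels /e/ and /i/, so it voices to [d]. /xapuetierumpag/ → xabuedierumpag.
Rule 4 (final devoicing): /g/ is a voiced stop in word-final position, so it devoices to [k]. /xabuedierumpag/ → xabuedierumpak.

xabuedierumpak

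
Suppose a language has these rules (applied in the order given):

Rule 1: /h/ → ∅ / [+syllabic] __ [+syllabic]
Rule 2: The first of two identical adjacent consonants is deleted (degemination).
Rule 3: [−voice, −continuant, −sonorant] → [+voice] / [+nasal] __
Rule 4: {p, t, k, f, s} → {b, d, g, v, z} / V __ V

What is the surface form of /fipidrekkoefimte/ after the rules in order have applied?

Rule 1 (intervocalic h-deletion): no segment meets the environment; /fipidrekkoefimte/ is unchanged.
Rule 2 (degemination): /kk/ is a geminate; the first /k/ deletes. /fipidrekkoefimte/ → fipidrekoefimte.
Rule 3 (post-nasal voicing): /t/ is a voiceless stop immediately after the nasal /m/, so it voices to [d]. /fipidrekoefimte/ → fipidrekoefimde.
Rule 4 (intervocalic voicing): /p/ is a voiceless obstruent between vowels /i/ and /i/, so it voices to [b]. /k/ is a voiceless obstruent between vowels /e/ and /o/, so it voices to [g]. /f/ is a voiceless obstruent between vowels /e/ and /i/, so it voices to [v]. /fipidrekoefimde/ → fibidregoevimde.

fibidregoevimde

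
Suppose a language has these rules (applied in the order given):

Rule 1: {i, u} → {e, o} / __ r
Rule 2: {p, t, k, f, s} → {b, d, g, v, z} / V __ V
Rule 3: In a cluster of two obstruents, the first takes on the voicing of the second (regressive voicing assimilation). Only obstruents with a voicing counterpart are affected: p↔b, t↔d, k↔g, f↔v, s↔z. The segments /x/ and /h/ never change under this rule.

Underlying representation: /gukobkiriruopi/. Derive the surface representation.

gugopkereruobi

Rule 1 (pre-rhotic lowering): /i/ is a high vowel immediately before /r/, so it lowers to [e]. /i/ is a high vowel immediately before /r/, so it lowers to [e]. /gukobkiriruopi/ → gukobkereruopi.
Rule 2 (intervocalic voicing): /k/ is a voiceless obstruent between vowels /u/ and /o/, so it voices to [g]. /p/ is a voiceless obstruent between vowels /o/ and /i/, so it voices to [b]. /gukobkereruopi/ → gugobkereruobi.
Rule 3 (regressive voicing assimilation): /b/ precedes the voiceless obstruent /k/, so it devoices to [p] by assimilation. /gugobkereruobi/ → gugopkereruobi.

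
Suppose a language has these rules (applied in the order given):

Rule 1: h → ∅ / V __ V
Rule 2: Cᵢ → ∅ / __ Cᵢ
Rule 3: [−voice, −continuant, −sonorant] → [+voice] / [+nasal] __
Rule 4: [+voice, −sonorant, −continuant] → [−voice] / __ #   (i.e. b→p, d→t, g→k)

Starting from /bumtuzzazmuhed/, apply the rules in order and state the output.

bumduzazmuet

Rule 1 (intervocalic h-deletion): /h/ occurs between vowels /u/ and /e/, so it deletes. /bumtuzzazmuhed/ → bumtuzzazmued.
Rule 2 (degemination): /zz/ is a geminate; the first /z/ deletes. /bumtuzzazmued/ → bumtuzazmued.
Rule 3 (post-nasal voicing): /t/ is a voiceless stop immediately after the nasal /m/, so it voices to [d]. /bumtuzazmued/ → bumduzazmued.
Rule 4 (final devoicing): /d/ is a voiced stop in word-final position, so it devoices to [t]. /bumduzazmued/ → bumduzazmuet.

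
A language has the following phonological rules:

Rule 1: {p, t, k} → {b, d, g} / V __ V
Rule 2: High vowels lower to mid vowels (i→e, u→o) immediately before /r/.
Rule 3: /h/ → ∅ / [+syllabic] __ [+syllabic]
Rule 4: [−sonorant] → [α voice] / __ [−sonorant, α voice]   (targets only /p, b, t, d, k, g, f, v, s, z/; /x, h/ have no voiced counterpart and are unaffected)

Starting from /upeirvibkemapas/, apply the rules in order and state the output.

Rule 1 (intervocalic voicing): /p/ is a voiceless stop between vowels /u/ and /e/, so it voices to [b]. /p/ is a voiceless stop between vowels /a/ and /a/, so it voices to [b]. /upeirvibkemapas/ → ubeirvibkemabas.
Rule 2 (pre-rhotic lowering): /i/ is a high vowel immediately before /r/, so it lowers to [e]. /ubeirvibkemabas/ → ubeervibkemabas.
Rule 3 (intervocalic h-deletion): no segment meets the environment; /ubeervibkemabas/ is unchanged.
Rule 4 (regressive voicing assimilation): /b/ precedes the voiceless obstruent /k/, so it devoices to [p] by assimilation. /ubeervibkemabas/ → ubeervipkemabas.

ubeervipkemabas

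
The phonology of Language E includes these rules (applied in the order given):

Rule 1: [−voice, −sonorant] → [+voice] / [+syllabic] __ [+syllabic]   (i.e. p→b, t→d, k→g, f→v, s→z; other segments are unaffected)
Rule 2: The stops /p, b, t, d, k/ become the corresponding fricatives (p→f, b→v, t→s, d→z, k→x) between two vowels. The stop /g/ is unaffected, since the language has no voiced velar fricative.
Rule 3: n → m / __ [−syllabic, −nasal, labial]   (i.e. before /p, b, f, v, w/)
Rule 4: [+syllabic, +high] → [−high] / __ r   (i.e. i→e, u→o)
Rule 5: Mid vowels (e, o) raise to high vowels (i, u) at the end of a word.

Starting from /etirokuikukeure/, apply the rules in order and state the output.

ezeroguigugeori

Rule 1 (intervocalic voicing): /t/ is a voiceless obstruent between vowels /e/ and /i/, so it voices to [d]. /k/ is a voiceless obstruent between vowels /o/ and /u/, so it voices to [g]. /k/ is a voiceless obstruent between vowels /i/ and /u/, so it voices to [g]. /k/ is a voiceless obstruent between vowels /u/ and /e/, so it voices to [g]. /etirokuikukeure/ → ediroguigugeure.
Rule 2 (intervocalic spirantization): /d/ is a stop between vowels /e/ and /i/, so it spirantizes to the fricative [z]. /ediroguigugeure/ → eziroguigugeure.
Rule 3 (nasal place assimilation): no segment meets the environment; /eziroguigugeure/ is unchanged.
Rule 4 (pre-rhotic lowering): /i/ is a high vowel immediately before /r/, so it lowers to [e]. /u/ is a high vowel immediately before /r/, so it lowers to [o]. /eziroguigugeure/ → ezeroguigugeore.
Rule 5 (final vowel raising): /e/ is a mid vowel in word-final position, so it raises to [i]. /ezeroguigugeore/ → ezeroguigugeori.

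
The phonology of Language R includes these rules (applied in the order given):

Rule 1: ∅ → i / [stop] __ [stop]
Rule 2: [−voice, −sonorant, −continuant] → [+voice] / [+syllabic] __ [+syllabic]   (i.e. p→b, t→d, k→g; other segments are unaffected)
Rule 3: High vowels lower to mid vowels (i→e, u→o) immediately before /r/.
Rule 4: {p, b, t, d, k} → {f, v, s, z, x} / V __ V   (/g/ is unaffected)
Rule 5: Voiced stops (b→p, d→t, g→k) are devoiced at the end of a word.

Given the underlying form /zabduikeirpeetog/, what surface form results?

zavizuigeerpeezok

Rule 1 (stop-cluster i-epenthesis): /b/ and /d/ form a stop–stop cluster, so [i] is inserted between them. /zabduikeirpeetog/ → zabiduikeirpeetog.
Rule 2 (intervocalic voicing): /k/ is a voiceless stop between vowels /i/ and /e/, so it voices to [g]. /t/ is a voiceless stop between vowels /e/ and /o/, so it voices to [d]. /zabiduikeirpeetog/ → zabiduigeirpeedog.
Rule 3 (pre-rhotic lowering): /i/ is a high vowel immediately before /r/, so it lowers to [e]. /zabiduigeirpeedog/ → zabiduigeerpeedog.
Rule 4 (intervocalic spirantization): /b/ is a stop between vowels /a/ and /i/, so it spirantizes to the fricative [v]. /d/ is a stop between vowels /i/ and /u/, so it spirantizes to the fricative [z]. /d/ is a stop between vowels /e/ and /o/, so it spirantizes to the fricative [z]. /zabiduigeerpeedog/ → zavizuigeerpeezog.
Rule 5 (final devoicing): /g/ is a voiced stop in word-final position, so it devoices to [k]. /zavizuigeerpeezog/ → zavizuigeerpeezok.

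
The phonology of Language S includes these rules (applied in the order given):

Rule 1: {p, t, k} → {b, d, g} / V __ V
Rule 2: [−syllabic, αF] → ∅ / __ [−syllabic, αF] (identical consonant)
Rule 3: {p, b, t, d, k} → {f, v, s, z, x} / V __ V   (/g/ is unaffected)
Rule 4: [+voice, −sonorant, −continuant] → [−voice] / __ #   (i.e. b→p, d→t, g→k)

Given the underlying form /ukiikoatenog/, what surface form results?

Rule 1 (intervocalic voicing): /k/ is a voiceless stop between vowels /u/ and /i/, so it voices to [g]. /k/ is a voiceless stop between vowels /i/ and /o/, so it voices to [g]. /t/ is a voiceless stop between vowels /a/ and /e/, so it voices to [d]. /ukiikoatenog/ → ugiigoadenog.
Rule 2 (degemination): no segment meets the environment; /ugiigoadenog/ is unchanged.
Rule 3 (intervocalic spirantization): /d/ is a stop between vowels /a/ and /e/, so it spirantizes to the fricative [z]. /ugiigoadenog/ → ugiigoazenog.
Rule 4 (final devoicing): /g/ is a voiced stop in word-final position, so it devoices to [k]. /ugiigoazenog/ → ugiigoazenok.

ugiigoazenok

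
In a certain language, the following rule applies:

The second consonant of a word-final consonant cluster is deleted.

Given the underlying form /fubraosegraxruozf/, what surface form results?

/f/ is the second consonant of a word-final cluster /zf/, so it deletes.
The other instances of /f/, /b/, /r/, /s/, /g/, /x/, /z/ do not occur in the required environment and remain unchanged.
Surface form: [fubraosegraxruoz].

fubraosegraxruoz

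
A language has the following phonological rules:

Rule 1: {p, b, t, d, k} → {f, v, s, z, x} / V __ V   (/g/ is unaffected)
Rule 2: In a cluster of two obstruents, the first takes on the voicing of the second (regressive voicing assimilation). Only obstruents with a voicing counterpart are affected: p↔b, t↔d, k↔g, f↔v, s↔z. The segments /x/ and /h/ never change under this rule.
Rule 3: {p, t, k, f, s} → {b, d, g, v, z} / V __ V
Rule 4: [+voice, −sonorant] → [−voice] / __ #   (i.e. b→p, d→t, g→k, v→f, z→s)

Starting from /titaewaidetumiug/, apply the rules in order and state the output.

Rule 1 (intervocalic spirantization): /t/ is a stop between vowels /i/ and /a/, so it spirantizes to the fricative [s]. /d/ is a stop between vowels /i/ and /e/, so it spirantizes to the fricative [z]. /t/ is a stop between vowels /e/ and /u/, so it spirantizes to the fricative [s]. /titaewaidetumiug/ → tisaewaizesumiug.
Rule 2 (regressive voicing assimilation): no segment meets the environment; /tisaewaizesumiug/ is unchanged.
Rule 3 (intervocalic voicing): /s/ is a voiceless obstruent between vowels /i/ and /a/, so it voices to [z]. /s/ is a voiceless obstruent between vowels /e/ and /u/, so it voices to [z]. /tisaewaizesumiug/ → tizaewaizezumiug.
Rule 4 (final devoicing): /g/ is a voiced obstruent in word-final position, so it devoices to [k]. /tizaewaizezumiug/ → tizaewaizezumiuk.

tizaewaizezumiuk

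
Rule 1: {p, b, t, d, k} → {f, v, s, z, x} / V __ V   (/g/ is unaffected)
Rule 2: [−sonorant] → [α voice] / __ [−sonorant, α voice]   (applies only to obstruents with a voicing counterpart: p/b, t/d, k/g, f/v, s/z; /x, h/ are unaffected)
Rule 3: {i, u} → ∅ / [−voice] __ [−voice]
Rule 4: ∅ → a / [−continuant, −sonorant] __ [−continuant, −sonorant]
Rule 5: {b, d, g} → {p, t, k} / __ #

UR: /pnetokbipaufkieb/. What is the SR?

Rule 1 (intervocalic spirantization): /t/ is a stop between vowels /e/ and /o/, so it spirantizes to the fricative [s]. /p/ is a stop between vowels /i/ and /a/, so it spirantizes to the fricative [f]. /pnetokbipaufkieb/ → pnesokbifaufkieb.
Rule 2 (regressive voicing assimilation): /k/ precedes the voiced obstruent /b/, so it voices to [g] by assimilation. /pnesokbifaufkieb/ → pnesogbifaufkieb.
Rule 3 (high vowel syncope): no segment meets the environment; /pnesogbifaufkieb/ is unchanged.
Rule 4 (stop-cluster a-epenthesis): /g/ and /b/ form a stop–stop cluster, so [a] is inserted between them. /pnesogbifaufkieb/ → pnesogabifaufkieb.
Rule 5 (final devoicing): /b/ is a voiced stop in word-final position, so it devoices to [p]. /pnesogabifaufkieb/ → pnesogabifaufkiep.

pnesogabifaufkiep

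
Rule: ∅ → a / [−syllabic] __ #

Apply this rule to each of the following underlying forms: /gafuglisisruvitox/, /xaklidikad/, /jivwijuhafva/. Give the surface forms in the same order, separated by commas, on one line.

gafuglisisruvitoxa, xaklidikada, jivwijuhafva

/gafuglisisruvitox/: the form ends in the consonant /x/, so [a] is inserted word-finally. → [gafuglisisruvitoxa].
/xaklidikad/: the form ends in the consonant /d/, so [a] is inserted word-finally. → [xaklidikada].
/jivwijuhafva/: the rule's environment is not met; surfaces unchanged as [jivwijuhafva].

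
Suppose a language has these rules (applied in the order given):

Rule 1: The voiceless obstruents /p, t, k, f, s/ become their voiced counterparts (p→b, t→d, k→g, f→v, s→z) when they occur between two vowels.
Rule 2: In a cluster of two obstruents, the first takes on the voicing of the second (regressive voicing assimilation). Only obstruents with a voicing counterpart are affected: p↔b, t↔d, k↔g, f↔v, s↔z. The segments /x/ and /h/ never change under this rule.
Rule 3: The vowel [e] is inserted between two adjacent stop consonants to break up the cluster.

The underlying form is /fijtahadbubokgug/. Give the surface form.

Rule 1 (intervocalic voicing): no segment meets the environment; /fijtahadbubokgug/ is unchanged.
Rule 2 (regressive voicing assimilation): /k/ precedes the voiced obstruent /g/, so it voices to [g] by assimilation. /fijtahadbubokgug/ → fijtahadbuboggug.
Rule 3 (stop-cluster e-epenthesis): /d/ and /b/ form a stop–stop cluster, so [e] is inserted between them. /g/ and /g/ form a stop–stop cluster, so [e] is inserted between them. /fijtahadbuboggug/ → fijtahadebubogegug.

fijtahadebubogegug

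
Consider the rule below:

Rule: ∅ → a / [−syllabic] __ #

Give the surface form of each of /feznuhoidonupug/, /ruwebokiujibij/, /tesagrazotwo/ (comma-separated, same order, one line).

feznuhoidonupuga, ruwebokiujibija, tesagrazotwo

/feznuhoidonupug/: the form ends in the consonant /g/, so [a] is inserted word-finally. → [feznuhoidonupuga].
/ruwebokiujibij/: the form ends in the consonant /j/, so [a] is inserted word-finally. → [ruwebokiujibija].
/tesagrazotwo/: the rule's environment is not met; surfaces unchanged as [tesagrazotwo].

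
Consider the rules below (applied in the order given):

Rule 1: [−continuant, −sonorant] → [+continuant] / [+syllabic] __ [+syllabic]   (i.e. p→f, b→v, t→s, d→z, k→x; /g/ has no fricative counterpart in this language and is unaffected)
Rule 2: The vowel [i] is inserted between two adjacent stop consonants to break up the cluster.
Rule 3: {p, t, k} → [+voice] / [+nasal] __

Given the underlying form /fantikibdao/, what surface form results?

Rule 1 (intervocalic spirantization): /k/ is a stop between vowels /i/ and /i/, so it spirantizes to the fricative [x]. /fantikibdao/ → fantixibdao.
Rule 2 (stop-cluster i-epenthesis): /b/ and /d/ form a stop–stop cluster, so [i] is inserted between them. /fantixibdao/ → fantixibidao.
Rule 3 (post-nasal voicing): /t/ is a voiceless stop immediately after the nasal /n/, so it voices to [d]. /fantixibidao/ → fandixibidao.

fandixibidao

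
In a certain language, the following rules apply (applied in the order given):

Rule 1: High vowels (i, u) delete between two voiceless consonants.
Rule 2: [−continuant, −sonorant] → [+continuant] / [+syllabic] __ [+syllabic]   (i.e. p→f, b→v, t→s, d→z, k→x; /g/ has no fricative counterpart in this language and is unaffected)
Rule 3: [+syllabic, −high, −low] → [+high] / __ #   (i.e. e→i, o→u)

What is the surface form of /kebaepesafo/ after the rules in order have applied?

kevaefesafu

Rule 1 (high vowel syncope): no segment meets the environment; /kebaepesafo/ is unchanged.
Rule 2 (intervocalic spirantization): /b/ is a stop between vowels /e/ and /a/, so it spirantizes to the fricative [v]. /p/ is a stop between vowels /e/ and /e/, so it spirantizes to the fricative [f]. /kebaepesafo/ → kevaefesafo.
Rule 3 (final vowel raising): /o/ is a mid vowel in word-final position, so it raises to [u]. /kevaefesafo/ → kevaefesafu.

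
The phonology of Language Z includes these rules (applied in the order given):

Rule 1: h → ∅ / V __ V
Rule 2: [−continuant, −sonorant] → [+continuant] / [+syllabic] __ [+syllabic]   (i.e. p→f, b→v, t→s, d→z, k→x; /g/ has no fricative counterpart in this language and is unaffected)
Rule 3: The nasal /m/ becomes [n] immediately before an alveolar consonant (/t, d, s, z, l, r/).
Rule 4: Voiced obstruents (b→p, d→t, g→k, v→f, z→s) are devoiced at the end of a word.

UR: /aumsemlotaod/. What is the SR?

Rule 1 (intervocalic h-deletion): no segment meets the environment; /aumsemlotaod/ is unchanged.
Rule 2 (intervocalic spirantization): /t/ is a stop between vowels /o/ and /a/, so it spirantizes to the fricative [s]. /aumsemlotaod/ → aumsemlosaod.
Rule 3 (nasal place assimilation): /m/ precedes the alveolar consonant /s/, so it assimilates in place to [n]. /m/ precedes the alveolar consonant /l/, so it assimilates in place to [n]. /aumsemlosaod/ → aunsenlosaod.
Rule 4 (final devoicing): /d/ is a voiced obstruent in word-final position, so it devoices to [t]. /aunsenlosaod/ → aunsenlosaot.

aunsenlosaot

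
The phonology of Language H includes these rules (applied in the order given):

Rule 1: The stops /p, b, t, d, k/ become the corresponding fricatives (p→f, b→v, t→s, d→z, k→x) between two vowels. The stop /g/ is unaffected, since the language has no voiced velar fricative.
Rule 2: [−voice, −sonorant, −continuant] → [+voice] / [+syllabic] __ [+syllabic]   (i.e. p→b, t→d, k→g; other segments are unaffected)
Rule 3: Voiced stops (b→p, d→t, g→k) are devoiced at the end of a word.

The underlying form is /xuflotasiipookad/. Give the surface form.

xuflosasiifooxat

Rule 1 (intervocalic spirantization): /t/ is a stop between vowels /o/ and /a/, so it spirantizes to the fricative [s]. /p/ is a stop between vowels /i/ and /o/, so it spirantizes to the fricative [f]. /k/ is a stop between vowels /o/ and /a/, so it spirantizes to the fricative [x]. /xuflotasiipookad/ → xuflosasiifooxad.
Rule 2 (intervocalic voicing): no segment meets the environment; /xuflosasiifooxad/ is unchanged.
Rule 3 (final devoicing): /d/ is a voiced stop in word-final position, so it devoices to [t]. /xuflosasiifooxad/ → xuflosasiifooxat.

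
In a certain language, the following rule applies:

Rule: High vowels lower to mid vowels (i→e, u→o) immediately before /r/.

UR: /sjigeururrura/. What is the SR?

sjigeororrora

/u/ is a high vowel immediately before /r/, so it lowers to [o].
/u/ is a high vowel immediately before /r/, so it lowers to [o].
/u/ is a high vowel immediately before /r/, so it lowers to [o].
Surface form: [sjigeororrora].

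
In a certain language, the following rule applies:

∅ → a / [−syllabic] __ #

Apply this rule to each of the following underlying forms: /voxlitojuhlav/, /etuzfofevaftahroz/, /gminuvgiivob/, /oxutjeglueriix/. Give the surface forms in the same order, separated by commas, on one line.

voxlitojuhlava, etuzfofevaftahroza, gminuvgiivoba, oxutjeglueriixa

/voxlitojuhlav/: the form ends in the consonant /v/, so [a] is inserted word-finally. → [voxlitojuhlava].
/etuzfofevaftahroz/: the form ends in the consonant /z/, so [a] is inserted word-finally. → [etuzfofevaftahroza].
/gminuvgiivob/: the form ends in the consonant /b/, so [a] is inserted word-finally. → [gminuvgiivoba].
/oxutjeglueriix/: the form ends in the consonant /x/, so [a] is inserted word-finally. → [oxutjeglueriixa].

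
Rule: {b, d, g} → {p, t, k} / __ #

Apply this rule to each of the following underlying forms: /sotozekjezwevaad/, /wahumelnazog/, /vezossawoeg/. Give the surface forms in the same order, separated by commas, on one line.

/sotozekjezwevaad/: /d/ is a voiced stop in word-final position, so it devoices to [t]. → [sotozekjezwevaat].
/wahumelnazog/: /g/ is a voiced stop in word-final position, so it devoices to [k]. → [wahumelnazok].
/vezossawoeg/: /g/ is a voiced stop in word-final position, so it devoices to [k]. → [vezossawoek].

sotozekjezwevaat, wahumelnazok, vezossawoek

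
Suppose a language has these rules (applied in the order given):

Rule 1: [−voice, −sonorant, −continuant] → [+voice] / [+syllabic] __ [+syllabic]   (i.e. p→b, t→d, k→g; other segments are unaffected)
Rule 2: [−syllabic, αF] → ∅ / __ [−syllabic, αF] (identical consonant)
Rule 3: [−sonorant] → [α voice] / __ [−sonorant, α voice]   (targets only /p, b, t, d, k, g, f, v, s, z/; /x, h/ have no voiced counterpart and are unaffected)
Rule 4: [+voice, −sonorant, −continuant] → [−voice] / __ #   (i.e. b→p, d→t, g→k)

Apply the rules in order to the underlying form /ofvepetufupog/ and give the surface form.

ovvebedufubok

Rule 1 (intervocalic voicing): /p/ is a voiceless stop between vowels /e/ and /e/, so it voices to [b]. /t/ is a voiceless stop between vowels /e/ and /u/, so it voices to [d]. /p/ is a voiceless stop between vowels /u/ and /o/, so it voices to [b]. /ofvepetufupog/ → ofvebedufubog.
Rule 2 (degemination): no segment meets the environment; /ofvebedufubog/ is unchanged.
Rule 3 (regressive voicing assimilation): /f/ precedes the voiced obstruent /v/, so it voices to [v] by assimilation. /ofvebedufubog/ → ovvebedufubog.
Rule 4 (final devoicing): /g/ is a voiced stop in word-final position, so it devoices to [k]. /ovvebedufubog/ → ovvebedufubok.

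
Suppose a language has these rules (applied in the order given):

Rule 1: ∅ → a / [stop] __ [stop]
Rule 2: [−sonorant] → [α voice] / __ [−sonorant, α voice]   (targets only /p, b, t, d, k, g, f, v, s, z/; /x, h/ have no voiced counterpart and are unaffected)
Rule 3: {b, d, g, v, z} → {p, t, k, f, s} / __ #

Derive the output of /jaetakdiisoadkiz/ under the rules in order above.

Rule 1 (stop-cluster a-epenthesis): /k/ and /d/ form a stop–stop cluster, so [a] is inserted between them. /d/ and /k/ form a stop–stop cluster, so [a] is inserted between them. /jaetakdiisoadkiz/ → jaetakadiisoadakiz.
Rule 2 (regressive voicing assimilation): no segment meets the environment; /jaetakadiisoadakiz/ is unchanged.
Rule 3 (final devoicing): /z/ is a voiced obstruent in word-final position, so it devoices to [s]. /jaetakadiisoadakiz/ → jaetakadiisoadakis.

jaetakadiisoadakis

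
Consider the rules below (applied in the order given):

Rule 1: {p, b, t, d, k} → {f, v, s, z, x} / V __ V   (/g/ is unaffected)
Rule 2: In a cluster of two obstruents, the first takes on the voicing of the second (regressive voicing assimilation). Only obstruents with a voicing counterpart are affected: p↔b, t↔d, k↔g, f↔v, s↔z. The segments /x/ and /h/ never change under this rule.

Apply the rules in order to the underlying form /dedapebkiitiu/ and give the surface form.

Rule 1 (intervocalic spirantization): /d/ is a stop between vowels /e/ and /a/, so it spirantizes to the fricative [z]. /p/ is a stop between vowels /a/ and /e/, so it spirantizes to the fricative [f]. /t/ is a stop between vowels /i/ and /i/, so it spirantizes to the fricative [s]. /dedapebkiitiu/ → dezafebkiisiu.
Rule 2 (regressive voicing assimilation): /b/ precedes the voiceless obstruent /k/, so it devoices to [p] by assimilation. /dezafebkiisiu/ → dezafepkiisiu.

dezafepkiisiu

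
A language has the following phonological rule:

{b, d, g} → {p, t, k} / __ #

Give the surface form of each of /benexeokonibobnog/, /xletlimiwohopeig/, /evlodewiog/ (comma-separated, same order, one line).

/benexeokonibobnog/: /g/ is a voiced stop in word-final position, so it devoices to [k]. → [benexeokonibobnok].
/xletlimiwohopeig/: /g/ is a voiced stop in word-final position, so it devoices to [k]. → [xletlimiwohopeik].
/evlodewiog/: /g/ is a voiced stop in word-final position, so it devoices to [k]. → [evlodewiok].

benexeokonibobnok, xletlimiwohopeik, evlodewiok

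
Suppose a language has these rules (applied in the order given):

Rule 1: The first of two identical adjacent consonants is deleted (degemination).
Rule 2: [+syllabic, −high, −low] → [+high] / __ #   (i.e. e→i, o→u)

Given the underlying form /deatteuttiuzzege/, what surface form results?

Rule 1 (degemination): /tt/ is a geminate; the first /t/ deletes. /tt/ is a geminate; the first /t/ deletes. /zz/ is a geminate; the first /z/ deletes. /deatteuttiuzzege/ → deateutiuzege.
Rule 2 (final vowel raising): /e/ is a mid vowel in word-final position, so it raises to [i]. /deateutiuzege/ → deateutiuzegi.

deateutiuzegi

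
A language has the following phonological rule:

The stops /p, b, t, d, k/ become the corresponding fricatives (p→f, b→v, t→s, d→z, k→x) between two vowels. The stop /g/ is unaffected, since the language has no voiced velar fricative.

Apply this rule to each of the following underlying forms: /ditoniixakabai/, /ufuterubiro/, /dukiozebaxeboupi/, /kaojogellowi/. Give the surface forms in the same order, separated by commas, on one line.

disoniixaxavai, ufuseruviro, duxiozevaxevoufi, kaojogellowi

/ditoniixakabai/: /t/ is a stop between vowels /i/ and /o/, so it spirantizes to the fricative [s]. /k/ is a stop between vowels /a/ and /a/, so it spirantizes to the fricative [x]. /b/ is a stop between vowels /a/ and /a/, so it spirantizes to the fricative [v]. → [disoniixaxavai].
/ufuterubiro/: /t/ is a stop between vowels /u/ and /e/, so it spirantizes to the fricative [s]. /b/ is a stop between vowels /u/ and /i/, so it spirantizes to the fricative [v]. → [ufuseruviro].
/dukiozebaxeboupi/: /k/ is a stop between vowels /u/ and /i/, so it spirantizes to the fricative [x]. /b/ is a stop between vowels /e/ and /a/, so it spirantizes to the fricative [v]. /b/ is a stop between vowels /e/ and /o/, so it spirantizes to the fricative [v]. /p/ is a stop between vowels /u/ and /i/, so it spirantizes to the fricative [f]. → [duxiozevaxevoufi].
/kaojogellowi/: the rule's environment is not met; surfaces unchanged as [kaojogellowi].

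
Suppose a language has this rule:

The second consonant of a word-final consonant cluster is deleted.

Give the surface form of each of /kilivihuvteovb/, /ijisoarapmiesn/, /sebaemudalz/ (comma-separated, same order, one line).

/kilivihuvteovb/: /b/ is the second consonant of a word-final cluster /vb/, so it deletes. → [kilivihuvteov].
/ijisoarapmiesn/: /n/ is the second consonant of a word-final cluster /sn/, so it deletes. → [ijisoarapmies].
/sebaemudalz/: /z/ is the second consonant of a word-final cluster /lz/, so it deletes. → [sebaemudal].

kilivihuvteov, ijisoarapmies, sebaemudal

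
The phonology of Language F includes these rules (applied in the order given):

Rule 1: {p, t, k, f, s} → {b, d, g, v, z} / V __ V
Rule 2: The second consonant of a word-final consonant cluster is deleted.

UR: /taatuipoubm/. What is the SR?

taaduiboub

Rule 1 (intervocalic voicing): /t/ is a voiceless obstruent between vowels /a/ and /u/, so it voices to [d]. /p/ is a voiceless obstruent between vowels /i/ and /o/, so it voices to [b]. /taatuipoubm/ → taaduiboubm.
Rule 2 (final cluster simplification): /m/ is the second consonant of a word-final cluster /bm/, so it deletes. /taaduiboubm/ → taaduiboub.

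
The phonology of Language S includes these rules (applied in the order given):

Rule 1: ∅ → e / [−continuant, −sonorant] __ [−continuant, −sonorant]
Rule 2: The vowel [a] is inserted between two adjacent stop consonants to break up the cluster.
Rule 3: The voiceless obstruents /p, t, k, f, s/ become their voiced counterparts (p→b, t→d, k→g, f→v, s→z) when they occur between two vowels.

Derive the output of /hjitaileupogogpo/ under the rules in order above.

Rule 1 (stop-cluster e-epenthesis): /g/ and /p/ form a stop–stop cluster, so [e] is inserted between them. /hjitaileupogogpo/ → hjitaileupogogepo.
Rule 2 (stop-cluster a-epenthesis): no segment meets the environment; /hjitaileupogogepo/ is unchanged.
Rule 3 (intervocalic voicing): /t/ is a voiceless obstruent between vowels /i/ and /a/, so it voices to [d]. /p/ is a voiceless obstruent between vowels /u/ and /o/, so it voices to [b]. /p/ is a voiceless obstruent between vowels /e/ and /o/, so it voices to [b]. /hjitaileupogogepo/ → hjidaileubogogebo.

hjidaileubogogebo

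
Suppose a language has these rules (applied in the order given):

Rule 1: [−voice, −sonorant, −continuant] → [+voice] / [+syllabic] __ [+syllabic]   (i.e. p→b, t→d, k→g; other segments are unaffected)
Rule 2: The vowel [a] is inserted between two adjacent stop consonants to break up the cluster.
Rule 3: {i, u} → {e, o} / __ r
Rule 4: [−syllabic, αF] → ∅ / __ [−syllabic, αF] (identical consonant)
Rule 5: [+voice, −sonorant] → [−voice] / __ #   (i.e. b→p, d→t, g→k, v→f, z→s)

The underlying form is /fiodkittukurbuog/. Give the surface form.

fiodakitatugorbuok

Rule 1 (intervocalic voicing): /k/ is a voiceless stop between vowels /u/ and /u/, so it voices to [g]. /fiodkittukurbuog/ → fiodkittugurbuog.
Rule 2 (stop-cluster a-epenthesis): /d/ and /k/ form a stop–stop cluster, so [a] is inserted between them. /t/ and /t/ form a stop–stop cluster, so [a] is inserted between them. /fiodkittugurbuog/ → fiodakitatugurbuog.
Rule 3 (pre-rhotic lowering): /u/ is a high vowel immediately before /r/, so it lowers to [o]. /fiodakitatugurbuog/ → fiodakitatugorbuog.
Rule 4 (degemination): no segment meets the environment; /fiodakitatugorbuog/ is unchanged.
Rule 5 (final devoicing): /g/ is a voiced obstruent in word-final position, so it devoices to [k]. /fiodakitatugorbuog/ → fiodakitatugorbuok.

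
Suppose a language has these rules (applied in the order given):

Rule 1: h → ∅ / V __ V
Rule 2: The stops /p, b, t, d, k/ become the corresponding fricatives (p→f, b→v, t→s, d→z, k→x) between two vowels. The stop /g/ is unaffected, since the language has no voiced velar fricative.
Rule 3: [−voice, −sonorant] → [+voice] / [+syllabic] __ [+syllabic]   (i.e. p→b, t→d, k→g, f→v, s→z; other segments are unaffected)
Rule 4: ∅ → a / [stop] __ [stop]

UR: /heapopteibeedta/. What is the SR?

Rule 1 (intervocalic h-deletion): no segment meets the environment; /heapopteibeedta/ is unchanged.
Rule 2 (intervocalic spirantization): /p/ is a stop between vowels /a/ and /o/, so it spirantizes to the fricative [f]. /b/ is a stop between vowels /i/ and /e/, so it spirantizes to the fricative [v]. /heapopteibeedta/ → heafopteiveedta.
Rule 3 (intervocalic voicing): /f/ is a voiceless obstruent between vowels /a/ and /o/, so it voices to [v]. /heafopteiveedta/ → heavopteiveedta.
Rule 4 (stop-cluster a-epenthesis): /p/ and /t/ form a stop–stop cluster, so [a] is inserted between them. /d/ and /t/ form a stop–stop cluster, so [a] is inserted between them. /heavopteiveedta/ → heavopateiveedata.

heavopateiveedata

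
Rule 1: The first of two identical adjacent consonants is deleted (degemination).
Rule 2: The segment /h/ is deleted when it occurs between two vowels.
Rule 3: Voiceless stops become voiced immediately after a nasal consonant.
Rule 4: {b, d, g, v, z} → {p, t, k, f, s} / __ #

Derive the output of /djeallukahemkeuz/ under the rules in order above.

Rule 1 (degemination): /ll/ is a geminate; the first /l/ deletes. /djeallukahemkeuz/ → djealukahemkeuz.
Rule 2 (intervocalic h-deletion): /h/ occurs between vowels /a/ and /e/, so it deletes. /djealukahemkeuz/ → djealukaemkeuz.
Rule 3 (post-nasal voicing): /k/ is a voiceless stop immediately after the nasal /m/, so it voices to [g]. /djealukaemkeuz/ → djealukaemgeuz.
Rule 4 (final devoicing): /z/ is a voiced obstruent in word-final position, so it devoices to [s]. /djealukaemgeuz/ → djealukaemgeus.

djealukaemgeus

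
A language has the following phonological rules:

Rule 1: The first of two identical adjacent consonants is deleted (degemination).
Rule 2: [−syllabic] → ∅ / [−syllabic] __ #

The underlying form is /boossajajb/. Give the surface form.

Rule 1 (degemination): /ss/ is a geminate; the first /s/ deletes. /boossajajb/ → boosajajb.
Rule 2 (final cluster simplification): /b/ is the second consonant of a word-final cluster /jb/, so it deletes. /boosajajb/ → boosajaj.

boosajaj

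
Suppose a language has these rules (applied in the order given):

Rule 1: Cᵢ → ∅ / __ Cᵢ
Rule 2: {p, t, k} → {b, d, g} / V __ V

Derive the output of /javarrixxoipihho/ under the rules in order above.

Rule 1 (degemination): /rr/ is a geminate; the first /r/ deletes. /xx/ is a geminate; the first /x/ deletes. /hh/ is a geminate; the first /h/ deletes. /javarrixxoipihho/ → javarixoipiho.
Rule 2 (intervocalic voicing): /p/ is a voiceless stop between vowels /i/ and /i/, so it voices to [b]. /javarixoipiho/ → javarixoibiho.

javarixoibiho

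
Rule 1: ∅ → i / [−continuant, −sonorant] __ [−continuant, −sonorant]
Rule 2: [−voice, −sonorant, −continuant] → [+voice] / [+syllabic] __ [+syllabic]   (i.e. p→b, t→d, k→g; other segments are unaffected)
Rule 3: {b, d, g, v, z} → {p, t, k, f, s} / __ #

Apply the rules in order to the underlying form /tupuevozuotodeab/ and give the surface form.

Rule 1 (stop-cluster i-epenthesis): no segment meets the environment; /tupuevozuotodeab/ is unchanged.
Rule 2 (intervocalic voicing): /p/ is a voiceless stop between vowels /u/ and /u/, so it voices to [b]. /t/ is a voiceless stop between vowels /o/ and /o/, so it voices to [d]. /tupuevozuotodeab/ → tubuevozuododeab.
Rule 3 (final devoicing): /b/ is a voiced obstruent in word-final position, so it devoices to [p]. /tubuevozuododeab/ → tubuevozuododeap.

tubuevozuododeap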